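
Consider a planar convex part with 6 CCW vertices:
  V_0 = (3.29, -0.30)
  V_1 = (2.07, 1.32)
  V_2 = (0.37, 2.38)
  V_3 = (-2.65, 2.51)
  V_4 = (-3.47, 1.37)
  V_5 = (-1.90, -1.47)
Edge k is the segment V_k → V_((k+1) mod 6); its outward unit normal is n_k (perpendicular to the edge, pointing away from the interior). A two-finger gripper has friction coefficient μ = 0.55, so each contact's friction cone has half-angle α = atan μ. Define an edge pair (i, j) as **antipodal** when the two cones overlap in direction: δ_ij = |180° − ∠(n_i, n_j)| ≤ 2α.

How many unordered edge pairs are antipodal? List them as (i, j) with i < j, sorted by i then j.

count = 5; pairs: (0,4), (1,4), (1,5), (2,5), (3,5)

α = atan 0.55 = 28.81°;  2α = 57.62°
n_0 = (+0.7988, +0.6016)
n_1 = (+0.5291, +0.8486)
n_2 = (+0.0430, +0.9991)
n_3 = (-0.8118, +0.5839)
n_4 = (-0.8752, -0.4838)
n_5 = (+0.2199, -0.9755)
  (0,1): δ = 158.93°  ·
  (0,2): δ = 129.45°  ·
  (0,3): δ = 72.71°  ·
  (0,4): δ = 8.05°  ✓
  (0,5): δ = 65.72°  ·
  (1,2): δ = 150.52°  ·
  (1,3): δ = 93.78°  ·
  (1,4): δ = 29.12°  ✓
  (1,5): δ = 44.65°  ✓
  (2,3): δ = 123.26°  ·
  (2,4): δ = 58.60°  ·
  (2,5): δ = 15.17°  ✓
  (3,4): δ = 115.34°  ·
  (3,5): δ = 41.57°  ✓
  (4,5): δ = 106.23°  ·
antipodal pairs: 5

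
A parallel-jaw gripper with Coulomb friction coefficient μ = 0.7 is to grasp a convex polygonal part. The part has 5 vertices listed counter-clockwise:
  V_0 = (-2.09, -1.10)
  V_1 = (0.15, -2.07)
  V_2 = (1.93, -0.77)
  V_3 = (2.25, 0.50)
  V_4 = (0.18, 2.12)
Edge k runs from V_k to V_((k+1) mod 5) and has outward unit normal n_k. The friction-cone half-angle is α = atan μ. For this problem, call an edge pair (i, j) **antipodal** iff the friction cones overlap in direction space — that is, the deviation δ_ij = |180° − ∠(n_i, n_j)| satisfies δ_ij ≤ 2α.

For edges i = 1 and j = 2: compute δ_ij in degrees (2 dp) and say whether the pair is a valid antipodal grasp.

α = atan 0.7 = 34.99°;  2α = 69.98°
edge 1: e_1 = (+1.78, +1.30);  n_1 = (+0.5898, -0.8076)
edge 2: e_2 = (+0.32, +1.27);  n_2 = (+0.9697, -0.2443)
∠(n_1, n_2) = 39.72°
δ = |180° − 39.72°| = 140.28°
140.28° > 2α = 69.98°  →  invalid

δ = 140.28°, invalid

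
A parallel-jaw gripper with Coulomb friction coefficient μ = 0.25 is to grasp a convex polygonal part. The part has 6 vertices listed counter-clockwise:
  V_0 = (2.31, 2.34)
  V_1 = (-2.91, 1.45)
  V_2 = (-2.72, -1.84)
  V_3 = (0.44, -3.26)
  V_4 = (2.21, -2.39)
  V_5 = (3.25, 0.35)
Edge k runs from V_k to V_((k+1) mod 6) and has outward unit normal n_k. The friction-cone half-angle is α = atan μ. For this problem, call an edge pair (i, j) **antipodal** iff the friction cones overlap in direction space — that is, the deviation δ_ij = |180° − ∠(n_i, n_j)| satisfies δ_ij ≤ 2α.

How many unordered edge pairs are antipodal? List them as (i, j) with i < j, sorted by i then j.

count = 3; pairs: (0,3), (1,4), (1,5)

α = atan 0.25 = 14.04°;  2α = 28.07°
n_0 = (-0.1681, +0.9858)
n_1 = (-0.9983, -0.0577)
n_2 = (-0.4099, -0.9121)
n_3 = (+0.4411, -0.8974)
n_4 = (+0.9349, -0.3549)
n_5 = (+0.9042, +0.4271)
  (0,1): δ = 96.37°  ·
  (0,2): δ = 33.87°  ·
  (0,3): δ = 16.50°  ✓
  (0,4): δ = 59.54°  ·
  (0,5): δ = 105.61°  ·
  (1,2): δ = 117.50°  ·
  (1,3): δ = 67.13°  ·
  (1,4): δ = 24.09°  ✓
  (1,5): δ = 21.98°  ✓
  (2,3): δ = 129.63°  ·
  (2,4): δ = 86.59°  ·
  (2,5): δ = 40.52°  ·
  (3,4): δ = 136.96°  ·
  (3,5): δ = 90.89°  ·
  (4,5): δ = 133.93°  ·
antipodal pairs: 3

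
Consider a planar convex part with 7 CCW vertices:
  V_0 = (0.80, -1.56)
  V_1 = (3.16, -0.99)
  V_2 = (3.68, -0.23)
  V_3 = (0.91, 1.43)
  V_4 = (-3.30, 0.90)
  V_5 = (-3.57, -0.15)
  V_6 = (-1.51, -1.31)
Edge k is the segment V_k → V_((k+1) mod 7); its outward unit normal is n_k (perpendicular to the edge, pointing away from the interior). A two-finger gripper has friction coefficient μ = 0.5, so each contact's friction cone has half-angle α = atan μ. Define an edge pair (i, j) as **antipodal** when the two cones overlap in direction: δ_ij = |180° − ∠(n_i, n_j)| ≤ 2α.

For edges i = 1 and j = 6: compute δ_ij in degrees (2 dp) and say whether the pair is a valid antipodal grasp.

δ = 118.20°, invalid

α = atan 0.5 = 26.57°;  2α = 53.13°
edge 1: e_1 = (+0.52, +0.76);  n_1 = (+0.8253, -0.5647)
edge 6: e_6 = (+2.31, -0.25);  n_6 = (-0.1076, -0.9942)
∠(n_1, n_6) = 61.80°
δ = |180° − 61.80°| = 118.20°
118.20° > 2α = 53.13°  →  invalid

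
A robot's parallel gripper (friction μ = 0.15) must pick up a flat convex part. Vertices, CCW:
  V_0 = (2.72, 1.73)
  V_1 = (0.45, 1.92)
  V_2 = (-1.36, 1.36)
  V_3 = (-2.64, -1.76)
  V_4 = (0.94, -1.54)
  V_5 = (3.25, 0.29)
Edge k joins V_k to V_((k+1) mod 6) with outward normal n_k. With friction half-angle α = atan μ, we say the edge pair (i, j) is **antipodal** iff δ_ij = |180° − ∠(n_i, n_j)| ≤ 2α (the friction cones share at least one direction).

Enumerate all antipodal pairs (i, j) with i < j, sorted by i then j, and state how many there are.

count = 2; pairs: (0,3), (1,3)

α = atan 0.15 = 8.53°;  2α = 17.06°
n_0 = (+0.0834, +0.9965)
n_1 = (-0.2956, +0.9553)
n_2 = (-0.9252, +0.3796)
n_3 = (+0.0613, -0.9981)
n_4 = (+0.6210, -0.7838)
n_5 = (+0.9385, +0.3454)
  (0,1): δ = 158.02°  ·
  (0,2): δ = 107.52°  ·
  (0,3): δ = 8.30°  ✓
  (0,4): δ = 43.17°  ·
  (0,5): δ = 114.99°  ·
  (1,2): δ = 129.50°  ·
  (1,3): δ = 13.68°  ✓
  (1,4): δ = 21.19°  ·
  (1,5): δ = 93.01°  ·
  (2,3): δ = 64.18°  ·
  (2,4): δ = 29.31°  ·
  (2,5): δ = 42.51°  ·
  (3,4): δ = 145.13°  ·
  (3,5): δ = 73.31°  ·
  (4,5): δ = 108.18°  ·
antipodal pairs: 2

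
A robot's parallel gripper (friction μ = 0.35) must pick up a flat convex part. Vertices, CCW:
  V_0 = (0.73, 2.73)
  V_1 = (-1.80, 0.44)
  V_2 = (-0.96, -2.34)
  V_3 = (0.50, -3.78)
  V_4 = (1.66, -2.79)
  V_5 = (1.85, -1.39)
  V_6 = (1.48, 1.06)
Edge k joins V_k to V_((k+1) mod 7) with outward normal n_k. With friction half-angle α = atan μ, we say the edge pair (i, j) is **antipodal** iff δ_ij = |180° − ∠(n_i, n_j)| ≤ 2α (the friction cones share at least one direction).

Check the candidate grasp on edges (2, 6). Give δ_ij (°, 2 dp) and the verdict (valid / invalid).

α = atan 0.35 = 19.29°;  2α = 38.58°
edge 2: e_2 = (+1.46, -1.44);  n_2 = (-0.7022, -0.7120)
edge 6: e_6 = (-0.75, +1.67);  n_6 = (+0.9122, +0.4097)
∠(n_2, n_6) = 158.79°
δ = |180° − 158.79°| = 21.21°
21.21° ≤ 2α = 38.58°  →  valid

δ = 21.21°, valid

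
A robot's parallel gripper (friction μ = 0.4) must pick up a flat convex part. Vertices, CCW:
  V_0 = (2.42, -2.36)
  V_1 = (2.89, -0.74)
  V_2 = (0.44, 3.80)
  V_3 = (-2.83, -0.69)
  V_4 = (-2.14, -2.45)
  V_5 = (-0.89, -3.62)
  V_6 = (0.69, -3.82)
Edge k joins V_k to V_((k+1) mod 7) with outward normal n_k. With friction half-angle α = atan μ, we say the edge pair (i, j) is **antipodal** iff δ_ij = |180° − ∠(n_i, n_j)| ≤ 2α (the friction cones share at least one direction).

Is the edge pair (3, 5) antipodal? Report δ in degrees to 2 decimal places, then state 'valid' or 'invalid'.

α = atan 0.4 = 21.80°;  2α = 43.60°
edge 3: e_3 = (+0.69, -1.76);  n_3 = (-0.9310, -0.3650)
edge 5: e_5 = (+1.58, -0.20);  n_5 = (-0.1256, -0.9921)
∠(n_3, n_5) = 61.38°
δ = |180° − 61.38°| = 118.62°
118.62° > 2α = 43.60°  →  invalid

δ = 118.62°, invalid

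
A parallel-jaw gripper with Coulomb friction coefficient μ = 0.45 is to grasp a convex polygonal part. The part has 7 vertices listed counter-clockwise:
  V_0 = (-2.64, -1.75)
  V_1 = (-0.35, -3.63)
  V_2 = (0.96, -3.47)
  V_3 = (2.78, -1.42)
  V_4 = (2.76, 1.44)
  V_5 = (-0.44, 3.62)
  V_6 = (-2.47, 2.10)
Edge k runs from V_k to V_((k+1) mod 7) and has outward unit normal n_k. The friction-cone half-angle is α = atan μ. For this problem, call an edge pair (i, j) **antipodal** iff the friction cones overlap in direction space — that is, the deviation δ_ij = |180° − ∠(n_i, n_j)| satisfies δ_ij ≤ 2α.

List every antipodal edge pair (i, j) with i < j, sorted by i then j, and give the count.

count = 6; pairs: (0,4), (1,4), (1,5), (2,5), (2,6), (3,6)

α = atan 0.45 = 24.23°;  2α = 48.46°
n_0 = (-0.6345, -0.7729)
n_1 = (+0.1212, -0.9926)
n_2 = (+0.7478, -0.6639)
n_3 = (+1.0000, +0.0070)
n_4 = (+0.5630, +0.8264)
n_5 = (-0.5994, +0.8005)
n_6 = (-0.9990, +0.0441)
  (0,1): δ = 133.65°  ·
  (0,2): δ = 92.21°  ·
  (0,3): δ = 50.21°  ·
  (0,4): δ = 5.12°  ✓
  (0,5): δ = 76.21°  ·
  (0,6): δ = 126.86°  ·
  (1,2): δ = 138.56°  ·
  (1,3): δ = 96.56°  ·
  (1,4): δ = 41.23°  ✓
  (1,5): δ = 29.86°  ✓
  (1,6): δ = 80.51°  ·
  (2,3): δ = 138.00°  ·
  (2,4): δ = 82.67°  ·
  (2,5): δ = 11.58°  ✓
  (2,6): δ = 39.07°  ✓
  (3,4): δ = 124.67°  ·
  (3,5): δ = 53.58°  ·
  (3,6): δ = 2.93°  ✓
  (4,5): δ = 108.91°  ·
  (4,6): δ = 58.26°  ·
  (5,6): δ = 129.35°  ·
antipodal pairs: 6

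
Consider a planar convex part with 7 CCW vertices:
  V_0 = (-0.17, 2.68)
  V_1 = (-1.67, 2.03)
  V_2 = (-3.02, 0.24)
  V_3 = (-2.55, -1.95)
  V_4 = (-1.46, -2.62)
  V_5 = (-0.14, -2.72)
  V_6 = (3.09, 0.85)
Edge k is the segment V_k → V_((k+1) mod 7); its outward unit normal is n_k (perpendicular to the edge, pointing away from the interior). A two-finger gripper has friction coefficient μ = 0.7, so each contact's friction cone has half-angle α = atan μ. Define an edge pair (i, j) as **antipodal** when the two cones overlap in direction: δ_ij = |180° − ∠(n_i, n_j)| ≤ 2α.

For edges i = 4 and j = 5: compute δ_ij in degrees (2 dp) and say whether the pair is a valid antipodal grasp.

δ = 127.81°, invalid

α = atan 0.7 = 34.99°;  2α = 69.98°
edge 4: e_4 = (+1.32, -0.10);  n_4 = (-0.0755, -0.9971)
edge 5: e_5 = (+3.23, +3.57);  n_5 = (+0.7415, -0.6709)
∠(n_4, n_5) = 52.19°
δ = |180° − 52.19°| = 127.81°
127.81° > 2α = 69.98°  →  invalid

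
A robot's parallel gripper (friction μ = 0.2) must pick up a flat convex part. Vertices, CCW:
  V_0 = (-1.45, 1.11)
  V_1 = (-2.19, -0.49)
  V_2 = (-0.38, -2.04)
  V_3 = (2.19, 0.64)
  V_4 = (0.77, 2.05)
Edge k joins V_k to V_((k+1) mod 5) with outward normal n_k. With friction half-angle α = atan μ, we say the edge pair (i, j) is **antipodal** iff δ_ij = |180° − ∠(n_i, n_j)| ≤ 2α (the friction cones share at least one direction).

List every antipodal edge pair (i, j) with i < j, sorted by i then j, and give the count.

count = 2; pairs: (0,2), (1,3)

α = atan 0.2 = 11.31°;  2α = 22.62°
n_0 = (-0.9076, +0.4198)
n_1 = (-0.6504, -0.7596)
n_2 = (+0.7218, -0.6921)
n_3 = (+0.7046, +0.7096)
n_4 = (-0.3899, +0.9209)
  (0,1): δ = 105.75°  ·
  (0,2): δ = 18.98°  ✓
  (0,3): δ = 70.02°  ·
  (0,4): δ = 137.77°  ·
  (1,2): δ = 93.22°  ·
  (1,3): δ = 4.22°  ✓
  (1,4): δ = 63.52°  ·
  (2,3): δ = 91.00°  ·
  (2,4): δ = 23.25°  ·
  (3,4): δ = 112.25°  ·
antipodal pairs: 2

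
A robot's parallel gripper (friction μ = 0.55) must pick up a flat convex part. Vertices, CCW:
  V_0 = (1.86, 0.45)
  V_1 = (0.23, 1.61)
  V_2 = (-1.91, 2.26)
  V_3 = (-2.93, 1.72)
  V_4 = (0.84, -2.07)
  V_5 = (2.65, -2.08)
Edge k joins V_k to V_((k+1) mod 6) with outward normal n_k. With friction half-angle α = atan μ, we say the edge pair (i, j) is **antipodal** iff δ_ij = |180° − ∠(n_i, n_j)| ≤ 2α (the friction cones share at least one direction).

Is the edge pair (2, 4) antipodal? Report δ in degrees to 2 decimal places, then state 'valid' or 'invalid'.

α = atan 0.55 = 28.81°;  2α = 57.62°
edge 2: e_2 = (-1.02, -0.54);  n_2 = (-0.4679, +0.8838)
edge 4: e_4 = (+1.81, -0.01);  n_4 = (-0.0055, -1.0000)
∠(n_2, n_4) = 151.79°
δ = |180° − 151.79°| = 28.21°
28.21° ≤ 2α = 57.62°  →  valid

δ = 28.21°, valid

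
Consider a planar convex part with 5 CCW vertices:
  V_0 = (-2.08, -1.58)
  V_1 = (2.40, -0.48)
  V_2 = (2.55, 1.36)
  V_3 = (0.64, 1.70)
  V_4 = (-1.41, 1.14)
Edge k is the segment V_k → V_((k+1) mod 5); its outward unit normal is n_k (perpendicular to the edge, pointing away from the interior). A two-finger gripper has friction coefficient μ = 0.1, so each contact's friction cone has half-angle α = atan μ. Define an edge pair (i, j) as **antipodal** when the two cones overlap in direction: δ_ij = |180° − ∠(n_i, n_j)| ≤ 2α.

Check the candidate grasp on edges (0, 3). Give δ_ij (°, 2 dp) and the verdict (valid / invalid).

α = atan 0.1 = 5.71°;  2α = 11.42°
edge 0: e_0 = (+4.48, +1.10);  n_0 = (+0.2385, -0.9712)
edge 3: e_3 = (-2.05, -0.56);  n_3 = (-0.2635, +0.9647)
∠(n_0, n_3) = 178.52°
δ = |180° − 178.52°| = 1.48°
1.48° ≤ 2α = 11.42°  →  valid

δ = 1.48°, valid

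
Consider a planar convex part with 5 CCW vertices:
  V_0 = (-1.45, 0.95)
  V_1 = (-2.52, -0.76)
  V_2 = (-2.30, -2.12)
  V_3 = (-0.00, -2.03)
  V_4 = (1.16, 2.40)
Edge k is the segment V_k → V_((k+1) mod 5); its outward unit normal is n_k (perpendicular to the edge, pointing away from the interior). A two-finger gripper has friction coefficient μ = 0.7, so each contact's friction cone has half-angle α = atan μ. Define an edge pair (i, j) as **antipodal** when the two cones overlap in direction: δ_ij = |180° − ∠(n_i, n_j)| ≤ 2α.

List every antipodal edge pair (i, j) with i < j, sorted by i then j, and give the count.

count = 5; pairs: (0,2), (0,3), (1,3), (2,4), (3,4)

α = atan 0.7 = 34.99°;  2α = 69.98°
n_0 = (-0.8477, +0.5304)
n_1 = (-0.9872, -0.1597)
n_2 = (+0.0391, -0.9992)
n_3 = (+0.9674, -0.2533)
n_4 = (-0.4856, +0.8742)
  (0,1): δ = 138.78°  ·
  (0,2): δ = 55.72°  ✓
  (0,3): δ = 17.36°  ✓
  (0,4): δ = 151.09°  ·
  (1,2): δ = 96.95°  ·
  (1,3): δ = 23.86°  ✓
  (1,4): δ = 109.87°  ·
  (2,3): δ = 106.91°  ·
  (2,4): δ = 26.81°  ✓
  (3,4): δ = 46.27°  ✓
antipodal pairs: 5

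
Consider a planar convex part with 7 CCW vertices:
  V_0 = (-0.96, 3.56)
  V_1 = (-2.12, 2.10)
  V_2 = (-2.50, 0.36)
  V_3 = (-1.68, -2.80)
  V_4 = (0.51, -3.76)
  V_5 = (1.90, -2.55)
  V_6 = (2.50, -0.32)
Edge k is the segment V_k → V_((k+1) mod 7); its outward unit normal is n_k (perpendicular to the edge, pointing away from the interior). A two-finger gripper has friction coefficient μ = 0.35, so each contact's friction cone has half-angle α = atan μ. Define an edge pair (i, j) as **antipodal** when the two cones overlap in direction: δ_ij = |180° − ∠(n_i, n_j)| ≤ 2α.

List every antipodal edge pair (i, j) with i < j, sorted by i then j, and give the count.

α = atan 0.35 = 19.29°;  2α = 38.58°
n_0 = (-0.7830, +0.6221)
n_1 = (-0.9770, +0.2134)
n_2 = (-0.9679, -0.2512)
n_3 = (-0.4015, -0.9159)
n_4 = (+0.6566, -0.7543)
n_5 = (+0.9657, -0.2598)
n_6 = (+0.7463, +0.6656)
  (0,1): δ = 153.85°  ·
  (0,2): δ = 126.99°  ·
  (0,3): δ = 75.20°  ·
  (0,4): δ = 10.49°  ✓
  (0,5): δ = 23.41°  ✓
  (0,6): δ = 80.19°  ·
  (1,2): δ = 153.13°  ·
  (1,3): δ = 101.35°  ·
  (1,4): δ = 36.64°  ✓
  (1,5): δ = 2.74°  ✓
  (1,6): δ = 54.04°  ·
  (2,3): δ = 128.22°  ·
  (2,4): δ = 63.51°  ·
  (2,5): δ = 29.61°  ✓
  (2,6): δ = 27.18°  ✓
  (3,4): δ = 115.29°  ·
  (3,5): δ = 81.39°  ·
  (3,6): δ = 24.60°  ✓
  (4,5): δ = 146.10°  ·
  (4,6): δ = 89.31°  ·
  (5,6): δ = 123.22°  ·
antipodal pairs: 7

count = 7; pairs: (0,4), (0,5), (1,4), (1,5), (2,5), (2,6), (3,6)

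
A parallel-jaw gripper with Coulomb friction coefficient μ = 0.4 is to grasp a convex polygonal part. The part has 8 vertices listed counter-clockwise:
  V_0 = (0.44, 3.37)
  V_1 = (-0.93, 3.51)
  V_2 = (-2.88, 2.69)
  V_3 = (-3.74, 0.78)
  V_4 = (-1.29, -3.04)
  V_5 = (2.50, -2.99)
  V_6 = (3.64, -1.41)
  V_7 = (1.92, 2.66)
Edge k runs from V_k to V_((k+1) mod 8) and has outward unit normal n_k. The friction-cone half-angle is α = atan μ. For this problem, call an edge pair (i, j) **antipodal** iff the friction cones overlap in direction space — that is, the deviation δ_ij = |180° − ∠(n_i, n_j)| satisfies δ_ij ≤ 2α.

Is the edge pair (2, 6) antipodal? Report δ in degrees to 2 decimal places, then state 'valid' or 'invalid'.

δ = 47.15°, invalid

α = atan 0.4 = 21.80°;  2α = 43.60°
edge 2: e_2 = (-0.86, -1.91);  n_2 = (-0.9118, +0.4106)
edge 6: e_6 = (-1.72, +4.07);  n_6 = (+0.9211, +0.3893)
∠(n_2, n_6) = 132.85°
δ = |180° − 132.85°| = 47.15°
47.15° > 2α = 43.60°  →  invalid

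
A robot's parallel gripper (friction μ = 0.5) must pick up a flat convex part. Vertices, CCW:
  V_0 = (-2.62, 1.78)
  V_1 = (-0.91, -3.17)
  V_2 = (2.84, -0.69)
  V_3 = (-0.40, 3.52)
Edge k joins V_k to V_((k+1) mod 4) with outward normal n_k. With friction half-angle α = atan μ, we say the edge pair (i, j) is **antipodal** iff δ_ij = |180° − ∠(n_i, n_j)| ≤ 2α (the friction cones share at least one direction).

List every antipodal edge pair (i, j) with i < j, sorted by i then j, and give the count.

α = atan 0.5 = 26.57°;  2α = 53.13°
n_0 = (-0.9452, -0.3265)
n_1 = (+0.5516, -0.8341)
n_2 = (+0.7925, +0.6099)
n_3 = (-0.6169, +0.7871)
  (0,1): δ = 75.58°  ·
  (0,2): δ = 18.52°  ✓
  (0,3): δ = 109.03°  ·
  (1,2): δ = 85.90°  ·
  (1,3): δ = 4.61°  ✓
  (2,3): δ = 89.49°  ·
antipodal pairs: 2

count = 2; pairs: (0,2), (1,3)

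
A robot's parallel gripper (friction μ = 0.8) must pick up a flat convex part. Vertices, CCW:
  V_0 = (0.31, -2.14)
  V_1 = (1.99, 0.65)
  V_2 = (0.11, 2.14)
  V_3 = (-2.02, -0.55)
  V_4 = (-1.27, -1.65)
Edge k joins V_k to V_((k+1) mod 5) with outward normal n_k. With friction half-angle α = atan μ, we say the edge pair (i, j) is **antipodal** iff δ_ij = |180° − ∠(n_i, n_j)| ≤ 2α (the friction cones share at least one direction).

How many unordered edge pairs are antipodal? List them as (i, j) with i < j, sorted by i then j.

α = atan 0.8 = 38.66°;  2α = 77.32°
n_0 = (+0.8567, -0.5158)
n_1 = (+0.6211, +0.7837)
n_2 = (-0.7840, +0.6208)
n_3 = (-0.8262, -0.5633)
n_4 = (-0.2962, -0.9551)
  (0,1): δ = 97.34°  ·
  (0,2): δ = 7.32°  ✓
  (0,3): δ = 65.34°  ✓
  (0,4): δ = 103.82°  ·
  (1,2): δ = 89.97°  ·
  (1,3): δ = 17.31°  ✓
  (1,4): δ = 21.17°  ✓
  (2,3): δ = 107.34°  ·
  (2,4): δ = 68.86°  ✓
  (3,4): δ = 141.52°  ·
antipodal pairs: 5

count = 5; pairs: (0,2), (0,3), (1,3), (1,4), (2,4)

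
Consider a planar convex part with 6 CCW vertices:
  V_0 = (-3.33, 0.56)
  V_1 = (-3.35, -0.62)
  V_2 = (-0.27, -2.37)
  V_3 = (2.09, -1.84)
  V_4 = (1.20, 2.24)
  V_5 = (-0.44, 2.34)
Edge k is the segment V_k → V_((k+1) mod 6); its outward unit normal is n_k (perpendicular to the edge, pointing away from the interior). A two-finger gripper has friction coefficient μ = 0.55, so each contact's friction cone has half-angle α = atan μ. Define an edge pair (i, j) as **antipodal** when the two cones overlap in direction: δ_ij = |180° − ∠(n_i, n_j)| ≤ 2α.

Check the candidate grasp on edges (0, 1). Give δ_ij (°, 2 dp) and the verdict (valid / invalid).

δ = 118.63°, invalid

α = atan 0.55 = 28.81°;  2α = 57.62°
edge 0: e_0 = (-0.02, -1.18);  n_0 = (-0.9999, +0.0169)
edge 1: e_1 = (+3.08, -1.75);  n_1 = (-0.4940, -0.8695)
∠(n_0, n_1) = 61.37°
δ = |180° − 61.37°| = 118.63°
118.63° > 2α = 57.62°  →  invalid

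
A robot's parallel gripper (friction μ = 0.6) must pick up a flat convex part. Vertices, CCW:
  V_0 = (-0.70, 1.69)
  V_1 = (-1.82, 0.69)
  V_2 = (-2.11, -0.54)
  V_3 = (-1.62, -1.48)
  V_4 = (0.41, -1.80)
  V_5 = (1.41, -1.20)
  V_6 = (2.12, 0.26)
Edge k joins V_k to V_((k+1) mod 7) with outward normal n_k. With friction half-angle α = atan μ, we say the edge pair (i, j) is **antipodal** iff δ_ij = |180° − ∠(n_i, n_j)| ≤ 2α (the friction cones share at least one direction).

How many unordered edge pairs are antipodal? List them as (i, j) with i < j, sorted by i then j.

count = 9; pairs: (0,3), (0,4), (0,5), (1,4), (1,5), (2,5), (2,6), (3,6), (4,6)

α = atan 0.6 = 30.96°;  2α = 61.93°
n_0 = (-0.6660, +0.7459)
n_1 = (-0.9733, +0.2295)
n_2 = (-0.8868, -0.4622)
n_3 = (-0.1557, -0.9878)
n_4 = (+0.5145, -0.8575)
n_5 = (+0.8993, -0.4373)
n_6 = (+0.4523, +0.8919)
  (0,1): δ = 145.03°  ·
  (0,2): δ = 104.23°  ·
  (0,3): δ = 50.72°  ✓
  (0,4): δ = 10.80°  ✓
  (0,5): δ = 22.31°  ✓
  (0,6): δ = 111.35°  ·
  (1,2): δ = 139.20°  ·
  (1,3): δ = 85.69°  ·
  (1,4): δ = 45.77°  ✓
  (1,5): δ = 12.67°  ✓
  (1,6): δ = 76.38°  ·
  (2,3): δ = 126.49°  ·
  (2,4): δ = 86.57°  ·
  (2,5): δ = 53.47°  ✓
  (2,6): δ = 35.58°  ✓
  (3,4): δ = 140.08°  ·
  (3,5): δ = 106.98°  ·
  (3,6): δ = 17.93°  ✓
  (4,5): δ = 146.90°  ·
  (4,6): δ = 57.85°  ✓
  (5,6): δ = 90.96°  ·
antipodal pairs: 9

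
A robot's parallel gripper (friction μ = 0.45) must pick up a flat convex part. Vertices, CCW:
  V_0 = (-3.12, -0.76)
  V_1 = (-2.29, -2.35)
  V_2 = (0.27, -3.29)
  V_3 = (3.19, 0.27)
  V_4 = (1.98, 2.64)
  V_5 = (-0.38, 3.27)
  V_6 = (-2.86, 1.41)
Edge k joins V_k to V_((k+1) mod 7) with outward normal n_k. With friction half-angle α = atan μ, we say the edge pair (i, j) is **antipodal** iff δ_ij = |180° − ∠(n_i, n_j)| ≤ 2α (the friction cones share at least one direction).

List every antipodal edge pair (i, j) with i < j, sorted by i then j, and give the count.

α = atan 0.45 = 24.23°;  2α = 48.46°
n_0 = (-0.8865, -0.4628)
n_1 = (-0.3447, -0.9387)
n_2 = (+0.7732, -0.6342)
n_3 = (+0.8906, +0.4547)
n_4 = (+0.2579, +0.9662)
n_5 = (-0.6000, +0.8000)
n_6 = (-0.9929, +0.1190)
  (0,1): δ = 137.73°  ·
  (0,2): δ = 66.92°  ·
  (0,3): δ = 0.52°  ✓
  (0,4): δ = 47.49°  ✓
  (0,5): δ = 99.30°  ·
  (0,6): δ = 145.60°  ·
  (1,2): δ = 109.20°  ·
  (1,3): δ = 42.79°  ✓
  (1,4): δ = 5.22°  ✓
  (1,5): δ = 57.03°  ·
  (1,6): δ = 103.33°  ·
  (2,3): δ = 113.59°  ·
  (2,4): δ = 65.59°  ·
  (2,5): δ = 13.77°  ✓
  (2,6): δ = 32.53°  ✓
  (3,4): δ = 131.99°  ·
  (3,5): δ = 80.18°  ·
  (3,6): δ = 33.88°  ✓
  (4,5): δ = 128.18°  ·
  (4,6): δ = 81.89°  ·
  (5,6): δ = 133.70°  ·
antipodal pairs: 7

count = 7; pairs: (0,3), (0,4), (1,3), (1,4), (2,5), (2,6), (3,6)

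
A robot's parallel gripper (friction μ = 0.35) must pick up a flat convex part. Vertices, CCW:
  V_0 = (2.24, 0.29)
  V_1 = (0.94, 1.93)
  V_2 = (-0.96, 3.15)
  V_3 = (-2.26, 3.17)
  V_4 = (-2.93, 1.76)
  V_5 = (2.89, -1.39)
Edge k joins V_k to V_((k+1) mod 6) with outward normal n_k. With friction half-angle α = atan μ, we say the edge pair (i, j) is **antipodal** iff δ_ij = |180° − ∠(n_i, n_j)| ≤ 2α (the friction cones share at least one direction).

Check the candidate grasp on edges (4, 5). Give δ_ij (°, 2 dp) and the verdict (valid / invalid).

δ = 40.42°, invalid

α = atan 0.35 = 19.29°;  2α = 38.58°
edge 4: e_4 = (+5.82, -3.15);  n_4 = (-0.4760, -0.8795)
edge 5: e_5 = (-0.65, +1.68);  n_5 = (+0.9326, +0.3608)
∠(n_4, n_5) = 139.58°
δ = |180° − 139.58°| = 40.42°
40.42° > 2α = 38.58°  →  invalid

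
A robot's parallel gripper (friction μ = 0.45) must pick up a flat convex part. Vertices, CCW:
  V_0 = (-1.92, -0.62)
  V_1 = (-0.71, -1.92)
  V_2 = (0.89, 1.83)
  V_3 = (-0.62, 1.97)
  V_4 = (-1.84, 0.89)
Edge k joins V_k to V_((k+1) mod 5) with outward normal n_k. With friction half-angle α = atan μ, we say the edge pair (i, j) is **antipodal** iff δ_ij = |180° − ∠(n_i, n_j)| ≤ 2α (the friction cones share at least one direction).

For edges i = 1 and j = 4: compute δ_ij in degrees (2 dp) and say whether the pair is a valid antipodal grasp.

α = atan 0.45 = 24.23°;  2α = 48.46°
edge 1: e_1 = (+1.60, +3.75);  n_1 = (+0.9198, -0.3924)
edge 4: e_4 = (-0.08, -1.51);  n_4 = (-0.9986, +0.0529)
∠(n_1, n_4) = 159.93°
δ = |180° − 159.93°| = 20.07°
20.07° ≤ 2α = 48.46°  →  valid

δ = 20.07°, valid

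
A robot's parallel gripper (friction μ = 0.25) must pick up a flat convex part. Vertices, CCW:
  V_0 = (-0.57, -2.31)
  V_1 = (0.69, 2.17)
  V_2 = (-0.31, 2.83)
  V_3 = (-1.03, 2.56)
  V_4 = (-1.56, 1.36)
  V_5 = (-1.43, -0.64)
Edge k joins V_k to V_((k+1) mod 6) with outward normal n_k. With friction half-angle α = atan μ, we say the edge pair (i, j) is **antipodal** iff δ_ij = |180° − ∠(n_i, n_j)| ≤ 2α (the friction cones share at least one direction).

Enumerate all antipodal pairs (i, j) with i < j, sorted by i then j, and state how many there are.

count = 2; pairs: (0,3), (0,4)

α = atan 0.25 = 14.04°;  2α = 28.07°
n_0 = (+0.9627, -0.2707)
n_1 = (+0.5508, +0.8346)
n_2 = (-0.3511, +0.9363)
n_3 = (-0.9148, +0.4040)
n_4 = (-0.9979, -0.0649)
n_5 = (-0.8890, -0.4578)
  (0,1): δ = 107.72°  ·
  (0,2): δ = 53.74°  ·
  (0,3): δ = 8.12°  ✓
  (0,4): δ = 19.43°  ✓
  (0,5): δ = 42.96°  ·
  (1,2): δ = 126.02°  ·
  (1,3): δ = 80.40°  ·
  (1,4): δ = 52.86°  ·
  (1,5): δ = 29.33°  ·
  (2,3): δ = 134.39°  ·
  (2,4): δ = 106.84°  ·
  (2,5): δ = 83.31°  ·
  (3,4): δ = 152.45°  ·
  (3,5): δ = 128.92°  ·
  (4,5): δ = 156.47°  ·
antipodal pairs: 2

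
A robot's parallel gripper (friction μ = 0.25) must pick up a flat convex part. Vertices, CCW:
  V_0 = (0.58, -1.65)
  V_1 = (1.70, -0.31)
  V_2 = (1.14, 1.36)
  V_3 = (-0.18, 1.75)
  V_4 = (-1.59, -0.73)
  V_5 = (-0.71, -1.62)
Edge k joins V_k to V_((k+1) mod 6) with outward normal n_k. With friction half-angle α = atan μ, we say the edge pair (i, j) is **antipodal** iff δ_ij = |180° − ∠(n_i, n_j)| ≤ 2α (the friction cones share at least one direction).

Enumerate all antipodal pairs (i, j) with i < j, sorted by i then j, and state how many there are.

α = atan 0.25 = 14.04°;  2α = 28.07°
n_0 = (+0.7673, -0.6413)
n_1 = (+0.9481, +0.3179)
n_2 = (+0.2833, +0.9590)
n_3 = (-0.8693, +0.4943)
n_4 = (-0.7111, -0.7031)
n_5 = (-0.0232, -0.9997)
  (0,1): δ = 121.57°  ·
  (0,2): δ = 66.57°  ·
  (0,3): δ = 10.27°  ✓
  (0,4): δ = 84.57°  ·
  (0,5): δ = 128.56°  ·
  (1,2): δ = 125.00°  ·
  (1,3): δ = 48.16°  ·
  (1,4): δ = 26.14°  ✓
  (1,5): δ = 70.13°  ·
  (2,3): δ = 103.16°  ·
  (2,4): δ = 28.86°  ·
  (2,5): δ = 15.13°  ✓
  (3,4): δ = 105.70°  ·
  (3,5): δ = 61.71°  ·
  (4,5): δ = 136.01°  ·
antipodal pairs: 3

count = 3; pairs: (0,3), (1,4), (2,5)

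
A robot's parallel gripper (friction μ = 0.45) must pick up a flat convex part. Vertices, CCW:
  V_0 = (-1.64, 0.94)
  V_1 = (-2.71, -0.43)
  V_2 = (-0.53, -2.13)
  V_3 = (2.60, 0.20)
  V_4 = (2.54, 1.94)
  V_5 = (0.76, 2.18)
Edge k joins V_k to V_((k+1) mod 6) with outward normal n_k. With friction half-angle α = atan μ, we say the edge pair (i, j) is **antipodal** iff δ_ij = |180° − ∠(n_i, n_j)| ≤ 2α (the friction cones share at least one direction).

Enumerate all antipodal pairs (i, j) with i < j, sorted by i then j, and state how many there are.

count = 5; pairs: (0,2), (0,3), (1,4), (2,4), (2,5)

α = atan 0.45 = 24.23°;  2α = 48.46°
n_0 = (-0.7881, +0.6155)
n_1 = (-0.6149, -0.7886)
n_2 = (+0.5971, -0.8021)
n_3 = (+0.9994, +0.0345)
n_4 = (+0.1336, +0.9910)
n_5 = (-0.4590, +0.8884)
  (0,1): δ = 89.96°  ·
  (0,2): δ = 15.35°  ✓
  (0,3): δ = 39.97°  ✓
  (0,4): δ = 120.31°  ·
  (0,5): δ = 155.31°  ·
  (1,2): δ = 105.39°  ·
  (1,3): δ = 50.08°  ·
  (1,4): δ = 30.27°  ✓
  (1,5): δ = 65.27°  ·
  (2,3): δ = 124.69°  ·
  (2,4): δ = 44.34°  ✓
  (2,5): δ = 9.34°  ✓
  (3,4): δ = 99.65°  ·
  (3,5): δ = 64.65°  ·
  (4,5): δ = 145.00°  ·
antipodal pairs: 5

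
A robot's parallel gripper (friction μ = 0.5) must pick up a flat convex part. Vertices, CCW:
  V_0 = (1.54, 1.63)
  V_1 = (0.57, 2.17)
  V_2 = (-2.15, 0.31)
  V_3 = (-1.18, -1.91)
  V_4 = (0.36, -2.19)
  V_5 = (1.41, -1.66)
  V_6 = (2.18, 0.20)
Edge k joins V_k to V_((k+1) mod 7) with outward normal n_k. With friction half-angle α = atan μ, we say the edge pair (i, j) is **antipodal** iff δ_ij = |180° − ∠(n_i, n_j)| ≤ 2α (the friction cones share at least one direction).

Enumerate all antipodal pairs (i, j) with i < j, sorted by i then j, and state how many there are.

α = atan 0.5 = 26.57°;  2α = 53.13°
n_0 = (+0.4864, +0.8737)
n_1 = (-0.5645, +0.8255)
n_2 = (-0.9163, -0.4004)
n_3 = (-0.1789, -0.9839)
n_4 = (+0.4506, -0.8927)
n_5 = (+0.9240, -0.3825)
n_6 = (+0.9128, +0.4085)
  (0,1): δ = 116.53°  ·
  (0,2): δ = 37.29°  ✓
  (0,3): δ = 18.80°  ✓
  (0,4): δ = 55.89°  ·
  (0,5): δ = 96.62°  ·
  (0,6): δ = 143.22°  ·
  (1,2): δ = 100.76°  ·
  (1,3): δ = 44.67°  ✓
  (1,4): δ = 7.58°  ✓
  (1,5): δ = 33.15°  ✓
  (1,6): δ = 79.75°  ·
  (2,3): δ = 123.91°  ·
  (2,4): δ = 86.82°  ·
  (2,5): δ = 46.09°  ✓
  (2,6): δ = 0.51°  ✓
  (3,4): δ = 142.91°  ·
  (3,5): δ = 102.18°  ·
  (3,6): δ = 55.58°  ·
  (4,5): δ = 139.27°  ·
  (4,6): δ = 92.67°  ·
  (5,6): δ = 133.40°  ·
antipodal pairs: 7

count = 7; pairs: (0,2), (0,3), (1,3), (1,4), (1,5), (2,5), (2,6)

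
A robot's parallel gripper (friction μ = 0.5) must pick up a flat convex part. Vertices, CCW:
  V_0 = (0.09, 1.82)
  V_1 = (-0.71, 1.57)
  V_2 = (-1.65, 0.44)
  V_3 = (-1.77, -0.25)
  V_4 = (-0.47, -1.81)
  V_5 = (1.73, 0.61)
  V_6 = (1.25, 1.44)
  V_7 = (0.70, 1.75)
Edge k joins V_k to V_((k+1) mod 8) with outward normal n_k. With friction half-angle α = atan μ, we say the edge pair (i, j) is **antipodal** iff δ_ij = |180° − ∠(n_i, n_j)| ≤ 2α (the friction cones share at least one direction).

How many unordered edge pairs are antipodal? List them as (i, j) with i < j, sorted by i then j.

count = 7; pairs: (0,4), (1,4), (2,4), (2,5), (3,5), (3,6), (3,7)

α = atan 0.5 = 26.57°;  2α = 53.13°
n_0 = (-0.2983, +0.9545)
n_1 = (-0.7688, +0.6395)
n_2 = (-0.9852, +0.1713)
n_3 = (-0.7682, -0.6402)
n_4 = (+0.7399, -0.6727)
n_5 = (+0.8657, +0.5006)
n_6 = (+0.4910, +0.8712)
n_7 = (+0.1140, +0.9935)
  (0,1): δ = 147.11°  ·
  (0,2): δ = 117.22°  ·
  (0,3): δ = 67.55°  ·
  (0,4): δ = 30.37°  ✓
  (0,5): δ = 102.69°  ·
  (0,6): δ = 133.24°  ·
  (0,7): δ = 156.10°  ·
  (1,2): δ = 150.11°  ·
  (1,3): δ = 100.44°  ·
  (1,4): δ = 2.52°  ✓
  (1,5): δ = 69.80°  ·
  (1,6): δ = 100.35°  ·
  (1,7): δ = 123.21°  ·
  (2,3): δ = 130.33°  ·
  (2,4): δ = 32.41°  ✓
  (2,5): δ = 39.91°  ✓
  (2,6): δ = 70.46°  ·
  (2,7): δ = 93.32°  ·
  (3,4): δ = 82.08°  ·
  (3,5): δ = 9.76°  ✓
  (3,6): δ = 20.79°  ✓
  (3,7): δ = 43.65°  ✓
  (4,5): δ = 107.68°  ·
  (4,6): δ = 77.13°  ·
  (4,7): δ = 54.27°  ·
  (5,6): δ = 149.45°  ·
  (5,7): δ = 126.59°  ·
  (6,7): δ = 157.14°  ·
antipodal pairs: 7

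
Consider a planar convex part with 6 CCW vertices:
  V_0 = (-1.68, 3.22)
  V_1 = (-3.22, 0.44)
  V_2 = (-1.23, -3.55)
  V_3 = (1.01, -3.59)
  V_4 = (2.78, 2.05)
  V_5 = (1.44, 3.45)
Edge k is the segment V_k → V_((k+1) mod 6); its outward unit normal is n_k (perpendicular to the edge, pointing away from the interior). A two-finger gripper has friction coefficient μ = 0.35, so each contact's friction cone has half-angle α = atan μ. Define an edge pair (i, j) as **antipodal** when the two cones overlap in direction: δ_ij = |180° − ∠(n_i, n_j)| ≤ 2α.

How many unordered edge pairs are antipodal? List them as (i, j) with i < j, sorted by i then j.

count = 3; pairs: (0,3), (1,4), (2,5)

α = atan 0.35 = 19.29°;  2α = 38.58°
n_0 = (-0.8748, +0.4846)
n_1 = (-0.8949, -0.4463)
n_2 = (-0.0179, -0.9998)
n_3 = (+0.9541, -0.2994)
n_4 = (+0.7224, +0.6915)
n_5 = (-0.0735, +0.9973)
  (0,1): δ = 124.51°  ·
  (0,2): δ = 62.04°  ·
  (0,3): δ = 11.56°  ✓
  (0,4): δ = 72.73°  ·
  (0,5): δ = 123.20°  ·
  (1,2): δ = 117.53°  ·
  (1,3): δ = 43.93°  ·
  (1,4): δ = 17.24°  ✓
  (1,5): δ = 67.71°  ·
  (2,3): δ = 106.40°  ·
  (2,4): δ = 45.23°  ·
  (2,5): δ = 5.24°  ✓
  (3,4): δ = 118.83°  ·
  (3,5): δ = 68.36°  ·
  (4,5): δ = 129.53°  ·
antipodal pairs: 3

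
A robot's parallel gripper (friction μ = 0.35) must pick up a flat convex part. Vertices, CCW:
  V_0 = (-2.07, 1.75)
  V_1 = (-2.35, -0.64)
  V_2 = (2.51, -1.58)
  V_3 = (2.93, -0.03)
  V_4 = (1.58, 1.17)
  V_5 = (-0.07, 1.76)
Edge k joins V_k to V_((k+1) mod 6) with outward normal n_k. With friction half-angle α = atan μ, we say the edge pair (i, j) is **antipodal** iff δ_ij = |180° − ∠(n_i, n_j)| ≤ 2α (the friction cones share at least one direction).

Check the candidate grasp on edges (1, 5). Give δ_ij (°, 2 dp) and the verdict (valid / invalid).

δ = 11.23°, valid

α = atan 0.35 = 19.29°;  2α = 38.58°
edge 1: e_1 = (+4.86, -0.94);  n_1 = (-0.1899, -0.9818)
edge 5: e_5 = (-2.00, -0.01);  n_5 = (-0.0050, +1.0000)
∠(n_1, n_5) = 168.77°
δ = |180° − 168.77°| = 11.23°
11.23° ≤ 2α = 38.58°  →  valid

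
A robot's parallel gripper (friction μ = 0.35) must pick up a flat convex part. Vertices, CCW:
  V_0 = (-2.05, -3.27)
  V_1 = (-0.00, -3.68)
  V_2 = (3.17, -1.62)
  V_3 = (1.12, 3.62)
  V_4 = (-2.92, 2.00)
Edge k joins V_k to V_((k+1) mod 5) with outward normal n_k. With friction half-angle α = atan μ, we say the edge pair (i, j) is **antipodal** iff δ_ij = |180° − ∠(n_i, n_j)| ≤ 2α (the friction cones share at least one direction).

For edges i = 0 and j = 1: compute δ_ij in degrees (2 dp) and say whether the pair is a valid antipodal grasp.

δ = 135.67°, invalid

α = atan 0.35 = 19.29°;  2α = 38.58°
edge 0: e_0 = (+2.05, -0.41);  n_0 = (-0.1961, -0.9806)
edge 1: e_1 = (+3.17, +2.06);  n_1 = (+0.5449, -0.8385)
∠(n_0, n_1) = 44.33°
δ = |180° − 44.33°| = 135.67°
135.67° > 2α = 38.58°  →  invalid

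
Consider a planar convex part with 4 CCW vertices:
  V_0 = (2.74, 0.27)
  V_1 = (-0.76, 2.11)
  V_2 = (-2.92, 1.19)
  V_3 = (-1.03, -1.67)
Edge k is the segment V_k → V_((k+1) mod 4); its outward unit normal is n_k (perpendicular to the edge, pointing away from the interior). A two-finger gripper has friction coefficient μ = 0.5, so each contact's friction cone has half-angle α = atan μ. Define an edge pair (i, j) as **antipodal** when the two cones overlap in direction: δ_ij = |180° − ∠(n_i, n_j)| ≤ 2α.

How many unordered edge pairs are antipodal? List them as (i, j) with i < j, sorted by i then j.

count = 2; pairs: (0,2), (1,3)

α = atan 0.5 = 26.57°;  2α = 53.13°
n_0 = (+0.4653, +0.8851)
n_1 = (-0.3919, +0.9200)
n_2 = (-0.8343, -0.5513)
n_3 = (+0.4576, -0.8892)
  (0,1): δ = 129.20°  ·
  (0,2): δ = 28.81°  ✓
  (0,3): δ = 54.96°  ·
  (1,2): δ = 79.61°  ·
  (1,3): δ = 4.16°  ✓
  (2,3): δ = 96.23°  ·
antipodal pairs: 2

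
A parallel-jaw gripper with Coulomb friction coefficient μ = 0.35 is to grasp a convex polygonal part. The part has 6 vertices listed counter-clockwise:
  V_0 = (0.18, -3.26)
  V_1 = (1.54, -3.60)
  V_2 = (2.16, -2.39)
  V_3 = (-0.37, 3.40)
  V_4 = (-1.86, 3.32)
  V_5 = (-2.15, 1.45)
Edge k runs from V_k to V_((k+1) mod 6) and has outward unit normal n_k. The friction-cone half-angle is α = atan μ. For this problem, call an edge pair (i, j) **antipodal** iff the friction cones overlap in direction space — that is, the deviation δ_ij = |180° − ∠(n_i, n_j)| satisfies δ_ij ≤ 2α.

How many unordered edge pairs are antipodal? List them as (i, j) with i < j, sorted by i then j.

α = atan 0.35 = 19.29°;  2α = 38.58°
n_0 = (-0.2425, -0.9701)
n_1 = (+0.8900, -0.4560)
n_2 = (+0.9163, +0.4004)
n_3 = (-0.0536, +0.9986)
n_4 = (-0.9882, +0.1532)
n_5 = (-0.8963, -0.4434)
  (0,1): δ = 103.09°  ·
  (0,2): δ = 52.36°  ·
  (0,3): δ = 17.11°  ✓
  (0,4): δ = 95.22°  ·
  (0,5): δ = 130.36°  ·
  (1,2): δ = 129.27°  ·
  (1,3): δ = 59.80°  ·
  (1,4): δ = 18.32°  ✓
  (1,5): δ = 53.45°  ·
  (2,3): δ = 110.53°  ·
  (2,4): δ = 32.42°  ✓
  (2,5): δ = 2.72°  ✓
  (3,4): δ = 101.89°  ·
  (3,5): δ = 66.75°  ·
  (4,5): δ = 144.86°  ·
antipodal pairs: 4

count = 4; pairs: (0,3), (1,4), (2,4), (2,5)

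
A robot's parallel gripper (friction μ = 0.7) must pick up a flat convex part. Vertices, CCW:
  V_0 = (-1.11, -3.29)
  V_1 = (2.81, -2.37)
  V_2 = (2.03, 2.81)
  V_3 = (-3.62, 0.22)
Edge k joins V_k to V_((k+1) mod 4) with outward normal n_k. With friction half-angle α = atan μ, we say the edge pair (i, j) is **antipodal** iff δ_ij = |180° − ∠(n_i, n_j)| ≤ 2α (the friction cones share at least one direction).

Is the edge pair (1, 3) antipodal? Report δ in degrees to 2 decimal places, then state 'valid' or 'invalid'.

α = atan 0.7 = 34.99°;  2α = 69.98°
edge 1: e_1 = (-0.78, +5.18);  n_1 = (+0.9889, +0.1489)
edge 3: e_3 = (+2.51, -3.51);  n_3 = (-0.8134, -0.5817)
∠(n_1, n_3) = 152.99°
δ = |180° − 152.99°| = 27.01°
27.01° ≤ 2α = 69.98°  →  valid

δ = 27.01°, valid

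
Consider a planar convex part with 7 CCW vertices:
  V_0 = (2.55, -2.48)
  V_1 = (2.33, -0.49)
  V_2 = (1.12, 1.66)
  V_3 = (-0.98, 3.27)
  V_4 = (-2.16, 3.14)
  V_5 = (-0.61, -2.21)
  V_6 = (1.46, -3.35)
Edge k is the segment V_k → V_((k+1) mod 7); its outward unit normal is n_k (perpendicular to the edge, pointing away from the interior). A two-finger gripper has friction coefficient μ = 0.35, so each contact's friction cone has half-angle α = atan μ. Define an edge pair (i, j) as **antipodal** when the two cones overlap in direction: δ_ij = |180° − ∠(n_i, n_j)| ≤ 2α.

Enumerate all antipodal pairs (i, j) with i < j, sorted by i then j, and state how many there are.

count = 7; pairs: (0,4), (1,4), (1,5), (2,4), (2,5), (3,5), (3,6)

α = atan 0.35 = 19.29°;  2α = 38.58°
n_0 = (+0.9939, +0.1099)
n_1 = (+0.8715, +0.4905)
n_2 = (+0.6084, +0.7936)
n_3 = (-0.1095, +0.9940)
n_4 = (-0.9605, -0.2783)
n_5 = (-0.4824, -0.8759)
n_6 = (+0.6238, -0.7816)
  (0,1): δ = 156.94°  ·
  (0,2): δ = 133.78°  ·
  (0,3): δ = 90.02°  ·
  (0,4): δ = 9.85°  ✓
  (0,5): δ = 54.85°  ·
  (0,6): δ = 122.29°  ·
  (1,2): δ = 156.85°  ·
  (1,3): δ = 113.08°  ·
  (1,4): δ = 13.21°  ✓
  (1,5): δ = 31.79°  ✓
  (1,6): δ = 99.23°  ·
  (2,3): δ = 136.24°  ·
  (2,4): δ = 36.37°  ✓
  (2,5): δ = 8.63°  ✓
  (2,6): δ = 76.07°  ·
  (3,4): δ = 80.13°  ·
  (3,5): δ = 35.13°  ✓
  (3,6): δ = 32.31°  ✓
  (4,5): δ = 135.00°  ·
  (4,6): δ = 67.56°  ·
  (5,6): δ = 112.56°  ·
antipodal pairs: 7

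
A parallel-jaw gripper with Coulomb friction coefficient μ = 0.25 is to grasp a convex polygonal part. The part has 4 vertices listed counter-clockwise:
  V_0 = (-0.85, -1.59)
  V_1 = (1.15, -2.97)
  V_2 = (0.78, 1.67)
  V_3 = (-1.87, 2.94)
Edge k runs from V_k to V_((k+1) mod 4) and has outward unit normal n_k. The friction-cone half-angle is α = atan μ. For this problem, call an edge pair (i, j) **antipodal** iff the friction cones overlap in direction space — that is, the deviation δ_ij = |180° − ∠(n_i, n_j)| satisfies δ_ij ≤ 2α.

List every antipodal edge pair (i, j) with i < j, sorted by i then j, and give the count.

α = atan 0.25 = 14.04°;  2α = 28.07°
n_0 = (-0.5679, -0.8231)
n_1 = (+0.9968, +0.0795)
n_2 = (+0.4322, +0.9018)
n_3 = (-0.9756, -0.2197)
  (0,1): δ = 50.84°  ·
  (0,2): δ = 9.00°  ✓
  (0,3): δ = 137.30°  ·
  (1,2): δ = 120.17°  ·
  (1,3): δ = 8.13°  ✓
  (2,3): δ = 51.70°  ·
antipodal pairs: 2

count = 2; pairs: (0,2), (1,3)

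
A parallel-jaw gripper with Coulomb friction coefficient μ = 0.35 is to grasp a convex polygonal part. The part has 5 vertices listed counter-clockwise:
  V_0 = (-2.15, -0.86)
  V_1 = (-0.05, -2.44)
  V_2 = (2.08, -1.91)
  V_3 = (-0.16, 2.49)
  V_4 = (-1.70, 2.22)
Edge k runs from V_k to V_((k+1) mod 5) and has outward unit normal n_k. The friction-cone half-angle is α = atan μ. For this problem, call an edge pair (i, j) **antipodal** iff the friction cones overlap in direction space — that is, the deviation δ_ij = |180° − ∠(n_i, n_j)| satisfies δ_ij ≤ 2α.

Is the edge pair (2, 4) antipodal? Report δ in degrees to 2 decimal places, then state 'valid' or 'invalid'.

α = atan 0.35 = 19.29°;  2α = 38.58°
edge 2: e_2 = (-2.24, +4.40);  n_2 = (+0.8912, +0.4537)
edge 4: e_4 = (-0.45, -3.08);  n_4 = (-0.9895, +0.1446)
∠(n_2, n_4) = 144.71°
δ = |180° − 144.71°| = 35.29°
35.29° ≤ 2α = 38.58°  →  valid

δ = 35.29°, valid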